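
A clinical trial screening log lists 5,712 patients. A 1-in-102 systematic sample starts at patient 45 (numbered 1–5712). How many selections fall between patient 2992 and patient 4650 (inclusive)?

17

k = 102
First selection ≥ 2992: 45 + ⌈(2992−45)/102⌉·102 = 45 + 29×102 = 3003
Last selection ≤ 4650: 45 + ⌊(4650−45)/102⌋·102 = 45 + 45×102 = 4635
Count = 45 − 29 + 1 = 17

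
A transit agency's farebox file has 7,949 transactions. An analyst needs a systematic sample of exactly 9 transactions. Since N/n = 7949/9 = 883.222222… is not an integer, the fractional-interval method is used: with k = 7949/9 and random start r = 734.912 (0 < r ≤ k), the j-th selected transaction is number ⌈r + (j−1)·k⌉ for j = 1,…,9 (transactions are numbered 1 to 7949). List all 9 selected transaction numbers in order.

735, 1619, 2502, 3385, 4268, 5152, 6035, 6918, 7801

j=1: r + 0k = 734.912 → ⌈·⌉ = 735
j=2: r + 1k = 1618.134222… → ⌈·⌉ = 1619
j=3: r + 2k = 2501.356444… → ⌈·⌉ = 2502
j=4: r + 3k = 3384.578666… → ⌈·⌉ = 3385
j=5: r + 4k = 4267.800888… → ⌈·⌉ = 4268
j=6: r + 5k = 5151.023111… → ⌈·⌉ = 5152
j=7: r + 6k = 6034.245333… → ⌈·⌉ = 6035
j=8: r + 7k = 6917.467555… → ⌈·⌉ = 6918
j=9: r + 8k = 7800.689777… → ⌈·⌉ = 7801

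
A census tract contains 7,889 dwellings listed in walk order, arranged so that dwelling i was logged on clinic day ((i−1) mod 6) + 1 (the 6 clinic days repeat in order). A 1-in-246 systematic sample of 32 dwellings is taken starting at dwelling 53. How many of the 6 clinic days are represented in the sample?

1

Consecutive selections differ by k = 246, so their clinic day numbers differ by 246 mod 6 = 0.
gcd(246, 6) = 6, so the sample visits 6/6 = 1 distinct residues mod 6.
Start 53 is clinic day 5; the clinic days hit are 5.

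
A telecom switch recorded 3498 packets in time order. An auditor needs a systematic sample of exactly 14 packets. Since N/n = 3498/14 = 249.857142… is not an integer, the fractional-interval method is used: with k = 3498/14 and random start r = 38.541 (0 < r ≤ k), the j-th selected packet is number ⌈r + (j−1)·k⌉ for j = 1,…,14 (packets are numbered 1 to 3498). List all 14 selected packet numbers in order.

j=1: r + 0k = 38.541 → ⌈·⌉ = 39
j=2: r + 1k = 288.398142… → ⌈·⌉ = 289
j=3: r + 2k = 538.255285… → ⌈·⌉ = 539
j=4: r + 3k = 788.112428… → ⌈·⌉ = 789
j=5: r + 4k = 1037.969571… → ⌈·⌉ = 1038
j=6: r + 5k = 1287.826714… → ⌈·⌉ = 1288
j=7: r + 6k = 1537.683857… → ⌈·⌉ = 1538
j=8: r + 7k = 1787.541 → ⌈·⌉ = 1788
j=9: r + 8k = 2037.398142… → ⌈·⌉ = 2038
j=10: r + 9k = 2287.255285… → ⌈·⌉ = 2288
j=11: r + 10k = 2537.112428… → ⌈·⌉ = 2538
j=12: r + 11k = 2786.969571… → ⌈·⌉ = 2787
j=13: r + 12k = 3036.826714… → ⌈·⌉ = 3037
j=14: r + 13k = 3286.683857… → ⌈·⌉ = 3287

39, 289, 539, 789, 1038, 1288, 1538, 1788, 2038, 2288, 2538, 2787, 3037, 3287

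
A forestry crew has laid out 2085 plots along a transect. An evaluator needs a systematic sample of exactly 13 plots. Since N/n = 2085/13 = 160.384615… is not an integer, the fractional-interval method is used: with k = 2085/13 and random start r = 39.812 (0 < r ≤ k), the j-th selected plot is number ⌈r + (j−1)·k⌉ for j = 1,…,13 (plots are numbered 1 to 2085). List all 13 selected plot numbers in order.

40, 201, 361, 521, 682, 842, 1003, 1163, 1323, 1484, 1644, 1805, 1965

j=1: r + 0k = 39.812 → ⌈·⌉ = 40
j=2: r + 1k = 200.196615… → ⌈·⌉ = 201
j=3: r + 2k = 360.581230… → ⌈·⌉ = 361
j=4: r + 3k = 520.965846… → ⌈·⌉ = 521
j=5: r + 4k = 681.350461… → ⌈·⌉ = 682
j=6: r + 5k = 841.735076… → ⌈·⌉ = 842
j=7: r + 6k = 1002.119692… → ⌈·⌉ = 1003
j=8: r + 7k = 1162.504307… → ⌈·⌉ = 1163
j=9: r + 8k = 1322.888923… → ⌈·⌉ = 1323
j=10: r + 9k = 1483.273538… → ⌈·⌉ = 1484
j=11: r + 10k = 1643.658153… → ⌈·⌉ = 1644
j=12: r + 11k = 1804.042769… → ⌈·⌉ = 1805
j=13: r + 12k = 1964.427384… → ⌈·⌉ = 1965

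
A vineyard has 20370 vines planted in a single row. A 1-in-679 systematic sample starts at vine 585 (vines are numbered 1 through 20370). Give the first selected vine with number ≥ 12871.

k = 679
Steps past start: ⌈(12871 − 585)/679⌉ = ⌈12286/679⌉ = 19
Selected vine: 585 + 19×679 = 13486

13486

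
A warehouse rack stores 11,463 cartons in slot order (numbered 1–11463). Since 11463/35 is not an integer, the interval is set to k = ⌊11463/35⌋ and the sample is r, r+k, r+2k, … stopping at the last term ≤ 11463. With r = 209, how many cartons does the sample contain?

k = ⌊11463/35⌋ = 327
Achieved size = ⌊(11463 − 209)/327⌋ + 1 = ⌊11254/327⌋ + 1 = 34 + 1 = 35
(last selection: 209 + 34×327 = 11327 ≤ 11463; next would be 11654 > 11463)

35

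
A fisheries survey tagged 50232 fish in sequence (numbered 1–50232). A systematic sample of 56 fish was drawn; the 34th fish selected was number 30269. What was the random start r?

k = 50232/56 = 897
r = 30269 − (34−1)×897 = 30269 − 29601 = 668

668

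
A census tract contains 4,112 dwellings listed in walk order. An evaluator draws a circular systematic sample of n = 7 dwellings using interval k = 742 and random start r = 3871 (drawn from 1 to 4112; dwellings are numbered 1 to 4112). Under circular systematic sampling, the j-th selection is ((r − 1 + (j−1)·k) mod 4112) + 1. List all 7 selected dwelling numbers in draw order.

Selection 1: 3871
Selection 2: 3871 + 742 = 4613 → 4613 − 4112 = 501
Selection 3: 501 + 742 = 1243
Selection 4: 1243 + 742 = 1985
Selection 5: 1985 + 742 = 2727
Selection 6: 2727 + 742 = 3469
Selection 7: 3469 + 742 = 4211 → 4211 − 4112 = 99

3871, 501, 1243, 1985, 2727, 3469, 99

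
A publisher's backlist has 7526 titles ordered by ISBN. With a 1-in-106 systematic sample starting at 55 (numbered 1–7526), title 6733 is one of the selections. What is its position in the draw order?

k = 106
position = (6733 − 55)/106 + 1 = 6678/106 + 1 = 63 + 1 = 64

64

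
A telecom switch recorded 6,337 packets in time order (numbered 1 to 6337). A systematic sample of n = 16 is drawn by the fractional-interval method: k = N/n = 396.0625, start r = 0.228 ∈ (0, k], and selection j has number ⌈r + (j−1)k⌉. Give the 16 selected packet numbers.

j=1: r + 0k = 0.228 → ⌈·⌉ = 1
j=2: r + 1k = 396.2905 → ⌈·⌉ = 397
j=3: r + 2k = 792.353 → ⌈·⌉ = 793
j=4: r + 3k = 1188.4155 → ⌈·⌉ = 1189
j=5: r + 4k = 1584.478 → ⌈·⌉ = 1585
j=6: r + 5k = 1980.5405 → ⌈·⌉ = 1981
j=7: r + 6k = 2376.603 → ⌈·⌉ = 2377
j=8: r + 7k = 2772.6655 → ⌈·⌉ = 2773
j=9: r + 8k = 3168.728 → ⌈·⌉ = 3169
j=10: r + 9k = 3564.7905 → ⌈·⌉ = 3565
j=11: r + 10k = 3960.853 → ⌈·⌉ = 3961
j=12: r + 11k = 4356.9155 → ⌈·⌉ = 4357
j=13: r + 12k = 4752.978 → ⌈·⌉ = 4753
j=14: r + 13k = 5149.0405 → ⌈·⌉ = 5150
j=15: r + 14k = 5545.103 → ⌈·⌉ = 5546
j=16: r + 15k = 5941.1655 → ⌈·⌉ = 5942

1, 397, 793, 1189, 1585, 1981, 2377, 2773, 3169, 3565, 3961, 4357, 4753, 5150, 5546, 5942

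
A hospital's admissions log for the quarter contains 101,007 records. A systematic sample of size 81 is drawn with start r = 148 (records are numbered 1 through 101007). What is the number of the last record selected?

99908

k = 101007/81 = 1247
81st selection = r + (81−1)·k = 148 + 80×1247 = 148 + 99760 = 99908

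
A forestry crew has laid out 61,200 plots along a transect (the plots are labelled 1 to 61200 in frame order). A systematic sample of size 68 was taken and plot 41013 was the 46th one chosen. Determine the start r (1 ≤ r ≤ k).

513

k = 61200/68 = 900
r = 41013 − (46−1)×900 = 41013 − 40500 = 513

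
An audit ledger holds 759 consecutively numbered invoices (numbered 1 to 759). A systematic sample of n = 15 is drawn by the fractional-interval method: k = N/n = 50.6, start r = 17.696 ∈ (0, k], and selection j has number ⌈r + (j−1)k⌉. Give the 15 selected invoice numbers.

18, 69, 119, 170, 221, 271, 322, 372, 423, 474, 524, 575, 625, 676, 727

j=1: r + 0k = 17.696 → ⌈·⌉ = 18
j=2: r + 1k = 68.296 → ⌈·⌉ = 69
j=3: r + 2k = 118.896 → ⌈·⌉ = 119
j=4: r + 3k = 169.496 → ⌈·⌉ = 170
j=5: r + 4k = 220.096 → ⌈·⌉ = 221
j=6: r + 5k = 270.696 → ⌈·⌉ = 271
j=7: r + 6k = 321.296 → ⌈·⌉ = 322
j=8: r + 7k = 371.896 → ⌈·⌉ = 372
j=9: r + 8k = 422.496 → ⌈·⌉ = 423
j=10: r + 9k = 473.096 → ⌈·⌉ = 474
j=11: r + 10k = 523.696 → ⌈·⌉ = 524
j=12: r + 11k = 574.296 → ⌈·⌉ = 575
j=13: r + 12k = 624.896 → ⌈·⌉ = 625
j=14: r + 13k = 675.496 → ⌈·⌉ = 676
j=15: r + 14k = 726.096 → ⌈·⌉ = 727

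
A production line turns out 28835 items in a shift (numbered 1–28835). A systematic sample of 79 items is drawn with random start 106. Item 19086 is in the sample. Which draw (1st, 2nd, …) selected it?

k = 28835/79 = 365
position = (19086 − 106)/365 + 1 = 18980/365 + 1 = 52 + 1 = 53

53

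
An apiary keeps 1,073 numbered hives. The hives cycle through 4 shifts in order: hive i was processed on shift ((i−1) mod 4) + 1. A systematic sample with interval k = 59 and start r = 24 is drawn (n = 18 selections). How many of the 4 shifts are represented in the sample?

4

Consecutive selections differ by k = 59, so their shift numbers differ by 59 mod 4 = 3.
gcd(59, 4) = 1, so the sample visits 4/1 = 4 distinct residues mod 4.
Start 24 is shift 4; the shifts hit are 1, 2, 3, 4.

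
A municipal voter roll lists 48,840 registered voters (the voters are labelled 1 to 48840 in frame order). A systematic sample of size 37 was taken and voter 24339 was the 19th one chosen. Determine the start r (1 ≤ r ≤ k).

579

k = 48840/37 = 1320
r = 24339 − (19−1)×1320 = 24339 − 23760 = 579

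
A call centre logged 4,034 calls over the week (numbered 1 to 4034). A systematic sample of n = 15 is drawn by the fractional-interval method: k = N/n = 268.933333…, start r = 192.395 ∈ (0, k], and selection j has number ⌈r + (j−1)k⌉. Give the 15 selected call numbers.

j=1: r + 0k = 192.395 → ⌈·⌉ = 193
j=2: r + 1k = 461.328333… → ⌈·⌉ = 462
j=3: r + 2k = 730.261666… → ⌈·⌉ = 731
j=4: r + 3k = 999.195 → ⌈·⌉ = 1000
j=5: r + 4k = 1268.128333… → ⌈·⌉ = 1269
j=6: r + 5k = 1537.061666… → ⌈·⌉ = 1538
j=7: r + 6k = 1805.995 → ⌈·⌉ = 1806
j=8: r + 7k = 2074.928333… → ⌈·⌉ = 2075
j=9: r + 8k = 2343.861666… → ⌈·⌉ = 2344
j=10: r + 9k = 2612.795 → ⌈·⌉ = 2613
j=11: r + 10k = 2881.728333… → ⌈·⌉ = 2882
j=12: r + 11k = 3150.661666… → ⌈·⌉ = 3151
j=13: r + 12k = 3419.595 → ⌈·⌉ = 3420
j=14: r + 13k = 3688.528333… → ⌈·⌉ = 3689
j=15: r + 14k = 3957.461666… → ⌈·⌉ = 3958

193, 462, 731, 1000, 1269, 1538, 1806, 2075, 2344, 2613, 2882, 3151, 3420, 3689, 3958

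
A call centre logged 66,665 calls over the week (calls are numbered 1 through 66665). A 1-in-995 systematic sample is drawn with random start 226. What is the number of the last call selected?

k = 995
67th selection = r + (67−1)·k = 226 + 66×995 = 226 + 65670 = 65896

65896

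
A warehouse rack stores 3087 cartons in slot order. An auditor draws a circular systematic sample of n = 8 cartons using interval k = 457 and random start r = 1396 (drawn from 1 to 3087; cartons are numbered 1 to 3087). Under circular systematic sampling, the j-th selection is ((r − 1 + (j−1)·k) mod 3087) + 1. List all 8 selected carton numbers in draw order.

Selection 1: 1396
Selection 2: 1396 + 457 = 1853
Selection 3: 1853 + 457 = 2310
Selection 4: 2310 + 457 = 2767
Selection 5: 2767 + 457 = 3224 → 3224 − 3087 = 137
Selection 6: 137 + 457 = 594
Selection 7: 594 + 457 = 1051
Selection 8: 1051 + 457 = 1508

1396, 1853, 2310, 2767, 137, 594, 1051, 1508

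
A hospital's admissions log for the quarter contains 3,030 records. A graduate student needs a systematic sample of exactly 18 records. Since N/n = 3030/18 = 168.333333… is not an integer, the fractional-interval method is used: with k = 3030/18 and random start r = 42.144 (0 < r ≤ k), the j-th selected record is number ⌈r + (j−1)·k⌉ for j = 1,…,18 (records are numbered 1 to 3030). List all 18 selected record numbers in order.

43, 211, 379, 548, 716, 884, 1053, 1221, 1389, 1558, 1726, 1894, 2063, 2231, 2399, 2568, 2736, 2904

j=1: r + 0k = 42.144 → ⌈·⌉ = 43
j=2: r + 1k = 210.477333… → ⌈·⌉ = 211
j=3: r + 2k = 378.810666… → ⌈·⌉ = 379
j=4: r + 3k = 547.144 → ⌈·⌉ = 548
j=5: r + 4k = 715.477333… → ⌈·⌉ = 716
j=6: r + 5k = 883.810666… → ⌈·⌉ = 884
j=7: r + 6k = 1052.144 → ⌈·⌉ = 1053
j=8: r + 7k = 1220.477333… → ⌈·⌉ = 1221
j=9: r + 8k = 1388.810666… → ⌈·⌉ = 1389
j=10: r + 9k = 1557.144 → ⌈·⌉ = 1558
j=11: r + 10k = 1725.477333… → ⌈·⌉ = 1726
j=12: r + 11k = 1893.810666… → ⌈·⌉ = 1894
j=13: r + 12k = 2062.144 → ⌈·⌉ = 2063
j=14: r + 13k = 2230.477333… → ⌈·⌉ = 2231
j=15: r + 14k = 2398.810666… → ⌈·⌉ = 2399
j=16: r + 15k = 2567.144 → ⌈·⌉ = 2568
j=17: r + 16k = 2735.477333… → ⌈·⌉ = 2736
j=18: r + 17k = 2903.810666… → ⌈·⌉ = 2904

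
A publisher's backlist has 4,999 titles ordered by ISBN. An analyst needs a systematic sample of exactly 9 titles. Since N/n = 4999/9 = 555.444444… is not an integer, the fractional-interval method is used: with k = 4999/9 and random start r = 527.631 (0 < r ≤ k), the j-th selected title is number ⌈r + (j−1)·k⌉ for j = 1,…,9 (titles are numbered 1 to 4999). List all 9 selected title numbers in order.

528, 1084, 1639, 2194, 2750, 3305, 3861, 4416, 4972

j=1: r + 0k = 527.631 → ⌈·⌉ = 528
j=2: r + 1k = 1083.075444… → ⌈·⌉ = 1084
j=3: r + 2k = 1638.519888… → ⌈·⌉ = 1639
j=4: r + 3k = 2193.964333… → ⌈·⌉ = 2194
j=5: r + 4k = 2749.408777… → ⌈·⌉ = 2750
j=6: r + 5k = 3304.853222… → ⌈·⌉ = 3305
j=7: r + 6k = 3860.297666… → ⌈·⌉ = 3861
j=8: r + 7k = 4415.742111… → ⌈·⌉ = 4416
j=9: r + 8k = 4971.186555… → ⌈·⌉ = 4972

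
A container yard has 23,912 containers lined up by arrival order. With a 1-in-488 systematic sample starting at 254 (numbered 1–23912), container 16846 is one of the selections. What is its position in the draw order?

35

k = 488
position = (16846 − 254)/488 + 1 = 16592/488 + 1 = 34 + 1 = 35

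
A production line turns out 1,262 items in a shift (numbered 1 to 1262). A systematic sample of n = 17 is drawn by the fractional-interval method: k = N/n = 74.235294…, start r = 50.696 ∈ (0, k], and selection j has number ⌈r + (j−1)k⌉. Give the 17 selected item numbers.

j=1: r + 0k = 50.696 → ⌈·⌉ = 51
j=2: r + 1k = 124.931294… → ⌈·⌉ = 125
j=3: r + 2k = 199.166588… → ⌈·⌉ = 200
j=4: r + 3k = 273.401882… → ⌈·⌉ = 274
j=5: r + 4k = 347.637176… → ⌈·⌉ = 348
j=6: r + 5k = 421.872470… → ⌈·⌉ = 422
j=7: r + 6k = 496.107764… → ⌈·⌉ = 497
j=8: r + 7k = 570.343058… → ⌈·⌉ = 571
j=9: r + 8k = 644.578352… → ⌈·⌉ = 645
j=10: r + 9k = 718.813647… → ⌈·⌉ = 719
j=11: r + 10k = 793.048941… → ⌈·⌉ = 794
j=12: r + 11k = 867.284235… → ⌈·⌉ = 868
j=13: r + 12k = 941.519529… → ⌈·⌉ = 942
j=14: r + 13k = 1015.754823… → ⌈·⌉ = 1016
j=15: r + 14k = 1089.990117… → ⌈·⌉ = 1090
j=16: r + 15k = 1164.225411… → ⌈·⌉ = 1165
j=17: r + 16k = 1238.460705… → ⌈·⌉ = 1239

51, 125, 200, 274, 348, 422, 497, 571, 645, 719, 794, 868, 942, 1016, 1090, 1165, 1239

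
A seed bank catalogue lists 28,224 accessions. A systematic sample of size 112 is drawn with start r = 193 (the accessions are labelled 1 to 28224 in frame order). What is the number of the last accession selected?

28165

k = 28224/112 = 252
112th selection = r + (112−1)·k = 193 + 111×252 = 193 + 27972 = 28165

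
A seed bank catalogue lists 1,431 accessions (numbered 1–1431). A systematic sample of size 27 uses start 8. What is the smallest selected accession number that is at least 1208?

k = 1431/27 = 53
Steps past start: ⌈(1208 − 8)/53⌉ = ⌈1200/53⌉ = 23
Selected accession: 8 + 23×53 = 1227

1227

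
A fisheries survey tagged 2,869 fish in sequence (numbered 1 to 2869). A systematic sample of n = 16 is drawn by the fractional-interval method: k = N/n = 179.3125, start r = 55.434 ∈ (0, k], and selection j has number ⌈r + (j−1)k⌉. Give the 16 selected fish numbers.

56, 235, 415, 594, 773, 952, 1132, 1311, 1490, 1670, 1849, 2028, 2208, 2387, 2566, 2746

j=1: r + 0k = 55.434 → ⌈·⌉ = 56
j=2: r + 1k = 234.7465 → ⌈·⌉ = 235
j=3: r + 2k = 414.059 → ⌈·⌉ = 415
j=4: r + 3k = 593.3715 → ⌈·⌉ = 594
j=5: r + 4k = 772.684 → ⌈·⌉ = 773
j=6: r + 5k = 951.9965 → ⌈·⌉ = 952
j=7: r + 6k = 1131.309 → ⌈·⌉ = 1132
j=8: r + 7k = 1310.6215 → ⌈·⌉ = 1311
j=9: r + 8k = 1489.934 → ⌈·⌉ = 1490
j=10: r + 9k = 1669.2465 → ⌈·⌉ = 1670
j=11: r + 10k = 1848.559 → ⌈·⌉ = 1849
j=12: r + 11k = 2027.8715 → ⌈·⌉ = 2028
j=13: r + 12k = 2207.184 → ⌈·⌉ = 2208
j=14: r + 13k = 2386.4965 → ⌈·⌉ = 2387
j=15: r + 14k = 2565.809 → ⌈·⌉ = 2566
j=16: r + 15k = 2745.1215 → ⌈·⌉ = 2746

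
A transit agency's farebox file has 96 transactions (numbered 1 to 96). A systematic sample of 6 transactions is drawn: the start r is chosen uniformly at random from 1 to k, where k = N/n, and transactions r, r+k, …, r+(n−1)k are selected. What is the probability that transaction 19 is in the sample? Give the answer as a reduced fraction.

k = 96/6 = 16.
Transaction 19 is selected iff r ≡ 19 (mod 16); exactly one such r in {1,…,16}.
Inclusion probability = 1/16.

1/16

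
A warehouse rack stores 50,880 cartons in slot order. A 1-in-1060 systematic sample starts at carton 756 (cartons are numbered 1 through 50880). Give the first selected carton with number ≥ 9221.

k = 1060
Steps past start: ⌈(9221 − 756)/1060⌉ = ⌈8465/1060⌉ = 8
Selected carton: 756 + 8×1060 = 9236

9236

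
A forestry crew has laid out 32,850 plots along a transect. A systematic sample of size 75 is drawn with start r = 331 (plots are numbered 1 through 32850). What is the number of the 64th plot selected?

k = 32850/75 = 438
64th selection = r + (64−1)·k = 331 + 63×438 = 331 + 27594 = 27925

27925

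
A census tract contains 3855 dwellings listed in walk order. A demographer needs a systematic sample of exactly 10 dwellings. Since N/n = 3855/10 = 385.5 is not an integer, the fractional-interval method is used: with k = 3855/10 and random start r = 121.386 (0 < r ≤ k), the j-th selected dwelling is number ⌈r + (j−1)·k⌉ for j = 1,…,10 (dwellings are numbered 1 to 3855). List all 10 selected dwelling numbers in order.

122, 507, 893, 1278, 1664, 2049, 2435, 2820, 3206, 3591

j=1: r + 0k = 121.386 → ⌈·⌉ = 122
j=2: r + 1k = 506.886 → ⌈·⌉ = 507
j=3: r + 2k = 892.386 → ⌈·⌉ = 893
j=4: r + 3k = 1277.886 → ⌈·⌉ = 1278
j=5: r + 4k = 1663.386 → ⌈·⌉ = 1664
j=6: r + 5k = 2048.886 → ⌈·⌉ = 2049
j=7: r + 6k = 2434.386 → ⌈·⌉ = 2435
j=8: r + 7k = 2819.886 → ⌈·⌉ = 2820
j=9: r + 8k = 3205.386 → ⌈·⌉ = 3206
j=10: r + 9k = 3590.886 → ⌈·⌉ = 3591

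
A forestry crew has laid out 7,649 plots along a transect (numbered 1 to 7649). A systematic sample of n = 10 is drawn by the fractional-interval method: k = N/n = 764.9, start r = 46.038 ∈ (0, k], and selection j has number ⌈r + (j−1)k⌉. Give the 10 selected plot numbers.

j=1: r + 0k = 46.038 → ⌈·⌉ = 47
j=2: r + 1k = 810.938 → ⌈·⌉ = 811
j=3: r + 2k = 1575.838 → ⌈·⌉ = 1576
j=4: r + 3k = 2340.738 → ⌈·⌉ = 2341
j=5: r + 4k = 3105.638 → ⌈·⌉ = 3106
j=6: r + 5k = 3870.538 → ⌈·⌉ = 3871
j=7: r + 6k = 4635.438 → ⌈·⌉ = 4636
j=8: r + 7k = 5400.338 → ⌈·⌉ = 5401
j=9: r + 8k = 6165.238 → ⌈·⌉ = 6166
j=10: r + 9k = 6930.138 → ⌈·⌉ = 6931

47, 811, 1576, 2341, 3106, 3871, 4636, 5401, 6166, 6931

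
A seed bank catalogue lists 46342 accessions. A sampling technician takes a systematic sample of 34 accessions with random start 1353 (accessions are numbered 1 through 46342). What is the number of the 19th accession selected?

k = 46342/34 = 1363
19th selection = r + (19−1)·k = 1353 + 18×1363 = 1353 + 24534 = 25887

25887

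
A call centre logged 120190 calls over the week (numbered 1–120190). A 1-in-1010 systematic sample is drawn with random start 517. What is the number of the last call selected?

119697

k = 1010
119th selection = r + (119−1)·k = 517 + 118×1010 = 517 + 119180 = 119697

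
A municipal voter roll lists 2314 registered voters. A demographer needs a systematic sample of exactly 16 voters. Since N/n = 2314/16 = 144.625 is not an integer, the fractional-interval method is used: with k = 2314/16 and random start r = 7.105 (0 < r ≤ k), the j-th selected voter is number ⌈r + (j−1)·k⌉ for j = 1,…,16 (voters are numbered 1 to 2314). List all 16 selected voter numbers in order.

8, 152, 297, 441, 586, 731, 875, 1020, 1165, 1309, 1454, 1598, 1743, 1888, 2032, 2177

j=1: r + 0k = 7.105 → ⌈·⌉ = 8
j=2: r + 1k = 151.73 → ⌈·⌉ = 152
j=3: r + 2k = 296.355 → ⌈·⌉ = 297
j=4: r + 3k = 440.98 → ⌈·⌉ = 441
j=5: r + 4k = 585.605 → ⌈·⌉ = 586
j=6: r + 5k = 730.23 → ⌈·⌉ = 731
j=7: r + 6k = 874.855 → ⌈·⌉ = 875
j=8: r + 7k = 1019.48 → ⌈·⌉ = 1020
j=9: r + 8k = 1164.105 → ⌈·⌉ = 1165
j=10: r + 9k = 1308.73 → ⌈·⌉ = 1309
j=11: r + 10k = 1453.355 → ⌈·⌉ = 1454
j=12: r + 11k = 1597.98 → ⌈·⌉ = 1598
j=13: r + 12k = 1742.605 → ⌈·⌉ = 1743
j=14: r + 13k = 1887.23 → ⌈·⌉ = 1888
j=15: r + 14k = 2031.855 → ⌈·⌉ = 2032
j=16: r + 15k = 2176.48 → ⌈·⌉ = 2177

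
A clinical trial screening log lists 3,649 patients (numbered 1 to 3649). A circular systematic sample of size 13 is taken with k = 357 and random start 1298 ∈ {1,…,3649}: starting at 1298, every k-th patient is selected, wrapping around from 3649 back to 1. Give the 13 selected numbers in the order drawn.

1298, 1655, 2012, 2369, 2726, 3083, 3440, 148, 505, 862, 1219, 1576, 1933

Selection 1: 1298
Selection 2: 1298 + 357 = 1655
Selection 3: 1655 + 357 = 2012
Selection 4: 2012 + 357 = 2369
Selection 5: 2369 + 357 = 2726
Selection 6: 2726 + 357 = 3083
Selection 7: 3083 + 357 = 3440
Selection 8: 3440 + 357 = 3797 → 3797 − 3649 = 148
Selection 9: 148 + 357 = 505
Selection 10: 505 + 357 = 862
Selection 11: 862 + 357 = 1219
Selection 12: 1219 + 357 = 1576
Selection 13: 1576 + 357 = 1933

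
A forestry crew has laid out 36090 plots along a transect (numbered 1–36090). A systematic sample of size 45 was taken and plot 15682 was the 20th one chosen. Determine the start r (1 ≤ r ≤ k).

k = 36090/45 = 802
r = 15682 − (20−1)×802 = 15682 − 15238 = 444

444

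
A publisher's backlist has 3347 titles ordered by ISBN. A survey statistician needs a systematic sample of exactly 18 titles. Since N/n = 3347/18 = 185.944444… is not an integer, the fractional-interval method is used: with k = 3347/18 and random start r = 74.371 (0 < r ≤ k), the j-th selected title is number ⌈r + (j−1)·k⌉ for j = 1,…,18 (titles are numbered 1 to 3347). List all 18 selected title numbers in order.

75, 261, 447, 633, 819, 1005, 1191, 1376, 1562, 1748, 1934, 2120, 2306, 2492, 2678, 2864, 3050, 3236

j=1: r + 0k = 74.371 → ⌈·⌉ = 75
j=2: r + 1k = 260.315444… → ⌈·⌉ = 261
j=3: r + 2k = 446.259888… → ⌈·⌉ = 447
j=4: r + 3k = 632.204333… → ⌈·⌉ = 633
j=5: r + 4k = 818.148777… → ⌈·⌉ = 819
j=6: r + 5k = 1004.093222… → ⌈·⌉ = 1005
j=7: r + 6k = 1190.037666… → ⌈·⌉ = 1191
j=8: r + 7k = 1375.982111… → ⌈·⌉ = 1376
j=9: r + 8k = 1561.926555… → ⌈·⌉ = 1562
j=10: r + 9k = 1747.871 → ⌈·⌉ = 1748
j=11: r + 10k = 1933.815444… → ⌈·⌉ = 1934
j=12: r + 11k = 2119.759888… → ⌈·⌉ = 2120
j=13: r + 12k = 2305.704333… → ⌈·⌉ = 2306
j=14: r + 13k = 2491.648777… → ⌈·⌉ = 2492
j=15: r + 14k = 2677.593222… → ⌈·⌉ = 2678
j=16: r + 15k = 2863.537666… → ⌈·⌉ = 2864
j=17: r + 16k = 3049.482111… → ⌈·⌉ = 3050
j=18: r + 17k = 3235.426555… → ⌈·⌉ = 3236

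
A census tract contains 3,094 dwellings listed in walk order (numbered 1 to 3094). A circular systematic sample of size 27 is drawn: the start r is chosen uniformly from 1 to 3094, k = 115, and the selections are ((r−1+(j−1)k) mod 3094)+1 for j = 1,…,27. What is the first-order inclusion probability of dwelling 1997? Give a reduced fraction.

27/3094

For each position j, as r ranges over 1…3094 the j-th selection hits every dwelling exactly once, so dwelling 1997 is selected for exactly 27 of the 3094 starts.
Inclusion probability = 27/3094.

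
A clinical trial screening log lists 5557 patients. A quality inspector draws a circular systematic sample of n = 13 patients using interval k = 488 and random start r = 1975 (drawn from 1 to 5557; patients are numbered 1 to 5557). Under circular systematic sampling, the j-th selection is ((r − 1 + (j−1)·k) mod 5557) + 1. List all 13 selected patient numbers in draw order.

1975, 2463, 2951, 3439, 3927, 4415, 4903, 5391, 322, 810, 1298, 1786, 2274

Selection 1: 1975
Selection 2: 1975 + 488 = 2463
Selection 3: 2463 + 488 = 2951
Selection 4: 2951 + 488 = 3439
Selection 5: 3439 + 488 = 3927
Selection 6: 3927 + 488 = 4415
Selection 7: 4415 + 488 = 4903
Selection 8: 4903 + 488 = 5391
Selection 9: 5391 + 488 = 5879 → 5879 − 5557 = 322
Selection 10: 322 + 488 = 810
Selection 11: 810 + 488 = 1298
Selection 12: 1298 + 488 = 1786
Selection 13: 1786 + 488 = 2274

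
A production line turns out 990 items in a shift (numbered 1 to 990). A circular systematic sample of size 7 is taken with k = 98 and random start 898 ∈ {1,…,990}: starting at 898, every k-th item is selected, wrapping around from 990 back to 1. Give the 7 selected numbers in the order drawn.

898, 6, 104, 202, 300, 398, 496

Selection 1: 898
Selection 2: 898 + 98 = 996 → 996 − 990 = 6
Selection 3: 6 + 98 = 104
Selection 4: 104 + 98 = 202
Selection 5: 202 + 98 = 300
Selection 6: 300 + 98 = 398
Selection 7: 398 + 98 = 496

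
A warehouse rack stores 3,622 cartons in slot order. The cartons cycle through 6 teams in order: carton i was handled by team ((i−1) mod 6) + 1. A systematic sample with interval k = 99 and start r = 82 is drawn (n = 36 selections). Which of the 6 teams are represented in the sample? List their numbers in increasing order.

Consecutive selections differ by k = 99, so their team numbers differ by 99 mod 6 = 3.
gcd(99, 6) = 3, so the sample visits 6/3 = 2 distinct residues mod 6.
Start 82 is team 4; the teams hit are 1, 4.

1, 4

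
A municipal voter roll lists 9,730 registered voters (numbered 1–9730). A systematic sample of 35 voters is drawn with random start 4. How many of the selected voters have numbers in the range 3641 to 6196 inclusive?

9

k = 9730/35 = 278
First selection ≥ 3641: 4 + ⌈(3641−4)/278⌉·278 = 4 + 14×278 = 3896
Last selection ≤ 6196: 4 + ⌊(6196−4)/278⌋·278 = 4 + 22×278 = 6120
Count = 22 − 14 + 1 = 9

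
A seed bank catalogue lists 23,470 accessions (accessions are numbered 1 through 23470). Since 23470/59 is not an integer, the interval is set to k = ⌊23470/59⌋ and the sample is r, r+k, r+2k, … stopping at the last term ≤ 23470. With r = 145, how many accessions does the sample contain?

k = ⌊23470/59⌋ = 397
Achieved size = ⌊(23470 − 145)/397⌋ + 1 = ⌊23325/397⌋ + 1 = 58 + 1 = 59
(last selection: 145 + 58×397 = 23171 ≤ 23470; next would be 23568 > 23470)

59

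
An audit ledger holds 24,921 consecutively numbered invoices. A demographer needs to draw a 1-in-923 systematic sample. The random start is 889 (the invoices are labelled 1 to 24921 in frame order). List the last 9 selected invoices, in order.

17503, 18426, 19349, 20272, 21195, 22118, 23041, 23964, 24887

19th selection = 889 + 18×923 = 17503
20th: 17503 + 923 = 18426
21st: 18426 + 923 = 19349
22nd: 19349 + 923 = 20272
23rd: 20272 + 923 = 21195
24th: 21195 + 923 = 22118
25th: 22118 + 923 = 23041
26th: 23041 + 923 = 23964
27th: 23964 + 923 = 24887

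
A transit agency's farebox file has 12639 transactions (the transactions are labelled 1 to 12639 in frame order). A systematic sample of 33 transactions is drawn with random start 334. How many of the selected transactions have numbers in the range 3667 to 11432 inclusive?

k = 12639/33 = 383
First selection ≥ 3667: 334 + ⌈(3667−334)/383⌉·383 = 334 + 9×383 = 3781
Last selection ≤ 11432: 334 + ⌊(11432−334)/383⌋·383 = 334 + 28×383 = 11058
Count = 28 − 9 + 1 = 20

20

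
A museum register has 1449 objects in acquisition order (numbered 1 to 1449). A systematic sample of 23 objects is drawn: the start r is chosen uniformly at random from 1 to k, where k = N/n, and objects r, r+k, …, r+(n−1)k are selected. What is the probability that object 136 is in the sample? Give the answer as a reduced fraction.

k = 1449/23 = 63.
Object 136 is selected iff r ≡ 136 (mod 63); exactly one such r in {1,…,63}.
Inclusion probability = 1/63.

1/63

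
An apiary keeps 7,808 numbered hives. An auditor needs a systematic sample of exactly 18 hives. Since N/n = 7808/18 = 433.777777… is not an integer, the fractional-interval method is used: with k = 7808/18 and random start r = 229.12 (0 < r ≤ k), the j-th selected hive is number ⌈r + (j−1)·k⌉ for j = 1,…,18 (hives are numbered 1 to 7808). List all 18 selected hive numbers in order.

230, 663, 1097, 1531, 1965, 2399, 2832, 3266, 3700, 4134, 4567, 5001, 5435, 5869, 6303, 6736, 7170, 7604

j=1: r + 0k = 229.12 → ⌈·⌉ = 230
j=2: r + 1k = 662.897777… → ⌈·⌉ = 663
j=3: r + 2k = 1096.675555… → ⌈·⌉ = 1097
j=4: r + 3k = 1530.453333… → ⌈·⌉ = 1531
j=5: r + 4k = 1964.231111… → ⌈·⌉ = 1965
j=6: r + 5k = 2398.008888… → ⌈·⌉ = 2399
j=7: r + 6k = 2831.786666… → ⌈·⌉ = 2832
j=8: r + 7k = 3265.564444… → ⌈·⌉ = 3266
j=9: r + 8k = 3699.342222… → ⌈·⌉ = 3700
j=10: r + 9k = 4133.12 → ⌈·⌉ = 4134
j=11: r + 10k = 4566.897777… → ⌈·⌉ = 4567
j=12: r + 11k = 5000.675555… → ⌈·⌉ = 5001
j=13: r + 12k = 5434.453333… → ⌈·⌉ = 5435
j=14: r + 13k = 5868.231111… → ⌈·⌉ = 5869
j=15: r + 14k = 6302.008888… → ⌈·⌉ = 6303
j=16: r + 15k = 6735.786666… → ⌈·⌉ = 6736
j=17: r + 16k = 7169.564444… → ⌈·⌉ = 7170
j=18: r + 17k = 7603.342222… → ⌈·⌉ = 7604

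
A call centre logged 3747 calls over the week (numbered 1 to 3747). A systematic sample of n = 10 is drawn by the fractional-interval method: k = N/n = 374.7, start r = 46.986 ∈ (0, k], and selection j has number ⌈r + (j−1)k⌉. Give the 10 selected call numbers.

47, 422, 797, 1172, 1546, 1921, 2296, 2670, 3045, 3420

j=1: r + 0k = 46.986 → ⌈·⌉ = 47
j=2: r + 1k = 421.686 → ⌈·⌉ = 422
j=3: r + 2k = 796.386 → ⌈·⌉ = 797
j=4: r + 3k = 1171.086 → ⌈·⌉ = 1172
j=5: r + 4k = 1545.786 → ⌈·⌉ = 1546
j=6: r + 5k = 1920.486 → ⌈·⌉ = 1921
j=7: r + 6k = 2295.186 → ⌈·⌉ = 2296
j=8: r + 7k = 2669.886 → ⌈·⌉ = 2670
j=9: r + 8k = 3044.586 → ⌈·⌉ = 3045
j=10: r + 9k = 3419.286 → ⌈·⌉ = 3420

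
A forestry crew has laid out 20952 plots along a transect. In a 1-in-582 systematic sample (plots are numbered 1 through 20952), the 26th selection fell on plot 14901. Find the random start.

k = 582
r = 14901 − (26−1)×582 = 14901 − 14550 = 351

351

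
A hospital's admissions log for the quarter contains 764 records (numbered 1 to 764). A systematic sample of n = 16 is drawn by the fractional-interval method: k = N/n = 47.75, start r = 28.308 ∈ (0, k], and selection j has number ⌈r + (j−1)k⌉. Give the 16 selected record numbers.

29, 77, 124, 172, 220, 268, 315, 363, 411, 459, 506, 554, 602, 650, 697, 745

j=1: r + 0k = 28.308 → ⌈·⌉ = 29
j=2: r + 1k = 76.058 → ⌈·⌉ = 77
j=3: r + 2k = 123.808 → ⌈·⌉ = 124
j=4: r + 3k = 171.558 → ⌈·⌉ = 172
j=5: r + 4k = 219.308 → ⌈·⌉ = 220
j=6: r + 5k = 267.058 → ⌈·⌉ = 268
j=7: r + 6k = 314.808 → ⌈·⌉ = 315
j=8: r + 7k = 362.558 → ⌈·⌉ = 363
j=9: r + 8k = 410.308 → ⌈·⌉ = 411
j=10: r + 9k = 458.058 → ⌈·⌉ = 459
j=11: r + 10k = 505.808 → ⌈·⌉ = 506
j=12: r + 11k = 553.558 → ⌈·⌉ = 554
j=13: r + 12k = 601.308 → ⌈·⌉ = 602
j=14: r + 13k = 649.058 → ⌈·⌉ = 650
j=15: r + 14k = 696.808 → ⌈·⌉ = 697
j=16: r + 15k = 744.558 → ⌈·⌉ = 745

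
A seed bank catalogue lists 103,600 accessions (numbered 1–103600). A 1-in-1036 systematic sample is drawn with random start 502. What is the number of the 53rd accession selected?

k = 1036
53rd selection = r + (53−1)·k = 502 + 52×1036 = 502 + 53872 = 54374

54374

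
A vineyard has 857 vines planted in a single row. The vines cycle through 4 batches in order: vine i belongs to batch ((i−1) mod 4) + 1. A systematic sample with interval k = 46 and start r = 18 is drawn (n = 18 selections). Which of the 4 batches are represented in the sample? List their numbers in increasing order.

Consecutive selections differ by k = 46, so their batch numbers differ by 46 mod 4 = 2.
gcd(46, 4) = 2, so the sample visits 4/2 = 2 distinct residues mod 4.
Start 18 is batch 2; the batches hit are 2, 4.

2, 4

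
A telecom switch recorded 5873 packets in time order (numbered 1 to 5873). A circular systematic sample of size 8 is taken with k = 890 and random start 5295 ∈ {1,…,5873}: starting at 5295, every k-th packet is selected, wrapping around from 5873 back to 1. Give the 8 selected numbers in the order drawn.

Selection 1: 5295
Selection 2: 5295 + 890 = 6185 → 6185 − 5873 = 312
Selection 3: 312 + 890 = 1202
Selection 4: 1202 + 890 = 2092
Selection 5: 2092 + 890 = 2982
Selection 6: 2982 + 890 = 3872
Selection 7: 3872 + 890 = 4762
Selection 8: 4762 + 890 = 5652

5295, 312, 1202, 2092, 2982, 3872, 4762, 5652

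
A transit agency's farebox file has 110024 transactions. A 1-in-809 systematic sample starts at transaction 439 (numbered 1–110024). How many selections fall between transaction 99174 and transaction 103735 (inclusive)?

k = 809
First selection ≥ 99174: 439 + ⌈(99174−439)/809⌉·809 = 439 + 123×809 = 99946
Last selection ≤ 103735: 439 + ⌊(103735−439)/809⌋·809 = 439 + 127×809 = 103182
Count = 127 − 123 + 1 = 5

5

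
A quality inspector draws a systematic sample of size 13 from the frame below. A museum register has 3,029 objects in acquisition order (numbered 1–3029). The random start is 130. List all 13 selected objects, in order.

130, 363, 596, 829, 1062, 1295, 1528, 1761, 1994, 2227, 2460, 2693, 2926

k = N/n = 3029/13 = 233
object 1: 130
object 2: 130 + 233 = 363
object 3: 363 + 233 = 596
object 4: 596 + 233 = 829
object 5: 829 + 233 = 1062
object 6: 1062 + 233 = 1295
object 7: 1295 + 233 = 1528
object 8: 1528 + 233 = 1761
object 9: 1761 + 233 = 1994
object 10: 1994 + 233 = 2227
object 11: 2227 + 233 = 2460
object 12: 2460 + 233 = 2693
object 13: 2693 + 233 = 2926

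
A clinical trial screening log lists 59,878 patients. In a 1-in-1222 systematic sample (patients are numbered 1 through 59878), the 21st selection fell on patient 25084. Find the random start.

644

k = 1222
r = 25084 − (21−1)×1222 = 25084 − 24440 = 644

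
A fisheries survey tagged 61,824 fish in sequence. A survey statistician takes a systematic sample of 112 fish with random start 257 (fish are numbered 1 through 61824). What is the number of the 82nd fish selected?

k = 61824/112 = 552
82nd selection = r + (82−1)·k = 257 + 81×552 = 257 + 44712 = 44969

44969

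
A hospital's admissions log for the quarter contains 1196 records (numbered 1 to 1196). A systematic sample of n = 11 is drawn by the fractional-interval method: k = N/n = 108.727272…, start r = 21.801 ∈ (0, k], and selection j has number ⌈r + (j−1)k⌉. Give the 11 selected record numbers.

22, 131, 240, 348, 457, 566, 675, 783, 892, 1001, 1110

j=1: r + 0k = 21.801 → ⌈·⌉ = 22
j=2: r + 1k = 130.528272… → ⌈·⌉ = 131
j=3: r + 2k = 239.255545… → ⌈·⌉ = 240
j=4: r + 3k = 347.982818… → ⌈·⌉ = 348
j=5: r + 4k = 456.710090… → ⌈·⌉ = 457
j=6: r + 5k = 565.437363… → ⌈·⌉ = 566
j=7: r + 6k = 674.164636… → ⌈·⌉ = 675
j=8: r + 7k = 782.891909… → ⌈·⌉ = 783
j=9: r + 8k = 891.619181… → ⌈·⌉ = 892
j=10: r + 9k = 1000.346454… → ⌈·⌉ = 1001
j=11: r + 10k = 1109.073727… → ⌈·⌉ = 1110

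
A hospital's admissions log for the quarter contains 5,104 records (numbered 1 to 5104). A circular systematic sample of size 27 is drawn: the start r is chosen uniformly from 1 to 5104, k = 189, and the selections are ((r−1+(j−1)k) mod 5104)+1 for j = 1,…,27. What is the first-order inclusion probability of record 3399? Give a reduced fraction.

For each position j, as r ranges over 1…5104 the j-th selection hits every record exactly once, so record 3399 is selected for exactly 27 of the 5104 starts.
Inclusion probability = 27/5104.

27/5104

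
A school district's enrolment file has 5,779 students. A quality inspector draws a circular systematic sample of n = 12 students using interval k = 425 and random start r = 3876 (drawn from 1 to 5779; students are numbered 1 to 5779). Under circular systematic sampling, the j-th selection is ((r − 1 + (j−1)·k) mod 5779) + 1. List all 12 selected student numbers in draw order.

Selection 1: 3876
Selection 2: 3876 + 425 = 4301
Selection 3: 4301 + 425 = 4726
Selection 4: 4726 + 425 = 5151
Selection 5: 5151 + 425 = 5576
Selection 6: 5576 + 425 = 6001 → 6001 − 5779 = 222
Selection 7: 222 + 425 = 647
Selection 8: 647 + 425 = 1072
Selection 9: 1072 + 425 = 1497
Selection 10: 1497 + 425 = 1922
Selection 11: 1922 + 425 = 2347
Selection 12: 2347 + 425 = 2772

3876, 4301, 4726, 5151, 5576, 222, 647, 1072, 1497, 1922, 2347, 2772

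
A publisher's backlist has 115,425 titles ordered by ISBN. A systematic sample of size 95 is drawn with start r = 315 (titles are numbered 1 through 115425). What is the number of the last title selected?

114525

k = 115425/95 = 1215
95th selection = r + (95−1)·k = 315 + 94×1215 = 315 + 114210 = 114525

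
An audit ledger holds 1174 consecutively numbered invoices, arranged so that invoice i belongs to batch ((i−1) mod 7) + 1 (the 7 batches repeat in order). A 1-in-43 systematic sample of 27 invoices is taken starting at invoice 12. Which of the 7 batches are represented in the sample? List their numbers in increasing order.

Consecutive selections differ by k = 43, so their batch numbers differ by 43 mod 7 = 1.
gcd(43, 7) = 1, so the sample visits 7/1 = 7 distinct residues mod 7.
Start 12 is batch 5; the batches hit are 1, 2, 3, 4, 5, 6, 7.

1, 2, 3, 4, 5, 6, 7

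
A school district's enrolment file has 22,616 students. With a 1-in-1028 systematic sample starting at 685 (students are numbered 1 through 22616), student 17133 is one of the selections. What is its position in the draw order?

17

k = 1028
position = (17133 − 685)/1028 + 1 = 16448/1028 + 1 = 16 + 1 = 17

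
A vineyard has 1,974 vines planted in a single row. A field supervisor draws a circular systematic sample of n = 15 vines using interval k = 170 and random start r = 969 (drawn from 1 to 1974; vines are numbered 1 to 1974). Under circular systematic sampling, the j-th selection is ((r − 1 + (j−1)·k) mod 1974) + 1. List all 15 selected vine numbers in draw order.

Selection 1: 969
Selection 2: 969 + 170 = 1139
Selection 3: 1139 + 170 = 1309
Selection 4: 1309 + 170 = 1479
Selection 5: 1479 + 170 = 1649
Selection 6: 1649 + 170 = 1819
Selection 7: 1819 + 170 = 1989 → 1989 − 1974 = 15
Selection 8: 15 + 170 = 185
Selection 9: 185 + 170 = 355
Selection 10: 355 + 170 = 525
Selection 11: 525 + 170 = 695
Selection 12: 695 + 170 = 865
Selection 13: 865 + 170 = 1035
Selection 14: 1035 + 170 = 1205
Selection 15: 1205 + 170 = 1375

969, 1139, 1309, 1479, 1649, 1819, 15, 185, 355, 525, 695, 865, 1035, 1205, 1375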